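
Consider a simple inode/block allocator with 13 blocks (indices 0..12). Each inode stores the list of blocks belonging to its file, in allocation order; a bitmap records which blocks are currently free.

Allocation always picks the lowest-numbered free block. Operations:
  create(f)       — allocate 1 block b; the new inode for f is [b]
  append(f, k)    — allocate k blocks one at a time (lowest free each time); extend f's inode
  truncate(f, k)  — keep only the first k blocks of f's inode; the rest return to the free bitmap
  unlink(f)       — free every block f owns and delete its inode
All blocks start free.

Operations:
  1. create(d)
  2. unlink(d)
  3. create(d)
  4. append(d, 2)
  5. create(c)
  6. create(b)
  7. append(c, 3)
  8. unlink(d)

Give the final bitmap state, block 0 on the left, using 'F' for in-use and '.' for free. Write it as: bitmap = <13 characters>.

bitmap = ...FFFFF.....

[1] create(d) — d=0 (map F............)
[2] unlink(d) —  (map .............)
[3] create(d) — d=0 (map F............)
[4] append(d, 2) — d=0,1,2 (map FFF..........)
[5] create(c) — c=3 d=0,1,2 (map FFFF.........)
[6] create(b) — b=4 c=3 d=0,1,2 (map FFFFF........)
[7] append(c, 3) — b=4 c=3,5,6,7 d=0,1,2 (map FFFFFFFF.....)
[8] unlink(d) — b=4 c=3,5,6,7 (map ...FFFFF.....)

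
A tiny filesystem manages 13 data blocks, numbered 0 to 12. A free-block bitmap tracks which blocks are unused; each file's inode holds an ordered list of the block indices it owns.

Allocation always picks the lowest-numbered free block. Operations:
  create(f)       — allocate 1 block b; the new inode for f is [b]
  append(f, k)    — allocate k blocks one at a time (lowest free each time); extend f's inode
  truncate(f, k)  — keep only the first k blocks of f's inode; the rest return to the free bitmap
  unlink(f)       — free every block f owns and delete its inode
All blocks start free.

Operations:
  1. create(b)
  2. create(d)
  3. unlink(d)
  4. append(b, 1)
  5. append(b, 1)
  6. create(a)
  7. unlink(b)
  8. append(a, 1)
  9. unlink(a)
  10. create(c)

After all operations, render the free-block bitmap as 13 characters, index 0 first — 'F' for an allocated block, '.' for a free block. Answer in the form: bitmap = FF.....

bitmap = F............

after create(b) → b:[0]  free=[F............]
after create(d) → b:[0], d:[1]  free=[FF...........]
after unlink(d) → b:[0]  free=[F............]
after append(b, 1) → b:[0, 1]  free=[FF...........]
after append(b, 1) → b:[0, 1, 2]  free=[FFF..........]
after create(a) → a:[3], b:[0, 1, 2]  free=[FFFF.........]
after unlink(b) → a:[3]  free=[...F.........]
after append(a, 1) → a:[3, 0]  free=[F..F.........]
after unlink(a) →   free=[.............]
after create(c) → c:[0]  free=[F............]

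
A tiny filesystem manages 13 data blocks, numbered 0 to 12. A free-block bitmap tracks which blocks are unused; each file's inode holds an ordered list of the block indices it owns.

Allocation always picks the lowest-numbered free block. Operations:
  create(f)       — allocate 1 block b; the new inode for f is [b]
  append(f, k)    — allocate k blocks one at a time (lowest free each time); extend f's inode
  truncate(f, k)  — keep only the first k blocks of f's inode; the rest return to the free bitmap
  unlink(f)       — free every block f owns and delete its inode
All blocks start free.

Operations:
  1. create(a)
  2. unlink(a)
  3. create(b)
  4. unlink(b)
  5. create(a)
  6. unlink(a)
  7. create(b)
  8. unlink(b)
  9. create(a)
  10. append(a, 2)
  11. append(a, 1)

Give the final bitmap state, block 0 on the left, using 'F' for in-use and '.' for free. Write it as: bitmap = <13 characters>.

  1. create(a)  ⇒  F............  {a→[0]}
  2. unlink(a)  ⇒  .............  {}
  3. create(b)  ⇒  F............  {b→[0]}
  4. unlink(b)  ⇒  .............  {}
  5. create(a)  ⇒  F............  {a→[0]}
  6. unlink(a)  ⇒  .............  {}
  7. create(b)  ⇒  F............  {b→[0]}
  8. unlink(b)  ⇒  .............  {}
  9. create(a)  ⇒  F............  {a→[0]}
  10. append(a, 2)  ⇒  FFF..........  {a→[0, 1, 2]}
  11. append(a, 1)  ⇒  FFFF.........  {a→[0, 1, 2, 3]}

bitmap = FFFF.........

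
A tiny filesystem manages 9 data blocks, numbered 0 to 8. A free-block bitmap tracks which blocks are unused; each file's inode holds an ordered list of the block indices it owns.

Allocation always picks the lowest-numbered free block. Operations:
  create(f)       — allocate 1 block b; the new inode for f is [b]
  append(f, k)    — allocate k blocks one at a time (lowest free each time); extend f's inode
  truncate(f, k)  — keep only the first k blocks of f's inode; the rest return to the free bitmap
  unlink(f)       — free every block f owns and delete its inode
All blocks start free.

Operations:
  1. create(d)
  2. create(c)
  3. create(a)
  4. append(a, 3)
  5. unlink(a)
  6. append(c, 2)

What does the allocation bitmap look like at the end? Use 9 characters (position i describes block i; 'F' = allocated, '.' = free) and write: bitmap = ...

[1] create(d) — d=0 (map F........)
[2] create(c) — c=1 d=0 (map FF.......)
[3] create(a) — a=2 c=1 d=0 (map FFF......)
[4] append(a, 3) — a=2,3,4,5 c=1 d=0 (map FFFFFF...)
[5] unlink(a) — c=1 d=0 (map FF.......)
[6] append(c, 2) — c=1,2,3 d=0 (map FFFF.....)

bitmap = FFFF.....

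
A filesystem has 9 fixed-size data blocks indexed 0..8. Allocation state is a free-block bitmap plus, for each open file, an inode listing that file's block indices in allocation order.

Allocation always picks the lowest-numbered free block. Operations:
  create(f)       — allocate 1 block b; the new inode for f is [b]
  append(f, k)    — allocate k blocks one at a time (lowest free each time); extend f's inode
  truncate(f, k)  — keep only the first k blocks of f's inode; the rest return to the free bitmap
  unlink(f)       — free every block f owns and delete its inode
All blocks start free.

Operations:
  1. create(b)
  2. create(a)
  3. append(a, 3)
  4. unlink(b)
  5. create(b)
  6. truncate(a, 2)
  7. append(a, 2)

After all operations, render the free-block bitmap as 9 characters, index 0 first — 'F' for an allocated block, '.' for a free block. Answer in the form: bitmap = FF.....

bitmap = FFFFF....

create(b): bitmap=F........ | b=[0]
create(a): bitmap=FF....... | a=[1] b=[0]
append(a, 3): bitmap=FFFFF.... | a=[1, 2, 3, 4] b=[0]
unlink(b): bitmap=.FFFF.... | a=[1, 2, 3, 4]
create(b): bitmap=FFFFF.... | a=[1, 2, 3, 4] b=[0]
truncate(a, 2): bitmap=FFF...... | a=[1, 2] b=[0]
append(a, 2): bitmap=FFFFF.... | a=[1, 2, 3, 4] b=[0]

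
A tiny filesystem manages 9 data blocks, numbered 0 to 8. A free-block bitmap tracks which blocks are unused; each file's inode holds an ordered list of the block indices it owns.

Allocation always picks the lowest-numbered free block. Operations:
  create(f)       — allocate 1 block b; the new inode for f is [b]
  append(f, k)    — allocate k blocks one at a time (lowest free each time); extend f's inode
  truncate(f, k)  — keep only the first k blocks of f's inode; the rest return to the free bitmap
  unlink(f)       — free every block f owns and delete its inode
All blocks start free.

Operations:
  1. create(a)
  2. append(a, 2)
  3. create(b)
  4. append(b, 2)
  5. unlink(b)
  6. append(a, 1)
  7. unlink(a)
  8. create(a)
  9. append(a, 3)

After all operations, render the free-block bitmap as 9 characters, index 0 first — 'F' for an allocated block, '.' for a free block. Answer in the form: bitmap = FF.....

  1. create(a)  ⇒  F........  {a→[0]}
  2. append(a, 2)  ⇒  FFF......  {a→[0, 1, 2]}
  3. create(b)  ⇒  FFFF.....  {a→[0, 1, 2]; b→[3]}
  4. append(b, 2)  ⇒  FFFFFF...  {a→[0, 1, 2]; b→[3, 4, 5]}
  5. unlink(b)  ⇒  FFF......  {a→[0, 1, 2]}
  6. append(a, 1)  ⇒  FFFF.....  {a→[0, 1, 2, 3]}
  7. unlink(a)  ⇒  .........  {}
  8. create(a)  ⇒  F........  {a→[0]}
  9. append(a, 3)  ⇒  FFFF.....  {a→[0, 1, 2, 3]}

bitmap = FFFF.....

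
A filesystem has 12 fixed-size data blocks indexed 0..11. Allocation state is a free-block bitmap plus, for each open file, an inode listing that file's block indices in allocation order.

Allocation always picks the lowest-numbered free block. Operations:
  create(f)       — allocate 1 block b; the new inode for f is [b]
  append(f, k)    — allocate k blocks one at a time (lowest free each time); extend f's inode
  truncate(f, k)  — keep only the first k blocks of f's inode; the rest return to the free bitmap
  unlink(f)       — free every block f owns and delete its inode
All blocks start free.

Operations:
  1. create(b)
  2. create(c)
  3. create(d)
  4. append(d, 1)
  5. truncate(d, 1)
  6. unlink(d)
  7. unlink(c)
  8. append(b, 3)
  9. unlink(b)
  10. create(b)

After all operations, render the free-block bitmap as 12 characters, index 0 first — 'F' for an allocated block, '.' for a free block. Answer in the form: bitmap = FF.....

bitmap = F...........

[1] create(b) — b=0 (map F...........)
[2] create(c) — b=0 c=1 (map FF..........)
[3] create(d) — b=0 c=1 d=2 (map FFF.........)
[4] append(d, 1) — b=0 c=1 d=2,3 (map FFFF........)
[5] truncate(d, 1) — b=0 c=1 d=2 (map FFF.........)
[6] unlink(d) — b=0 c=1 (map FF..........)
[7] unlink(c) — b=0 (map F...........)
[8] append(b, 3) — b=0,1,2,3 (map FFFF........)
[9] unlink(b) —  (map ............)
[10] create(b) — b=0 (map F...........)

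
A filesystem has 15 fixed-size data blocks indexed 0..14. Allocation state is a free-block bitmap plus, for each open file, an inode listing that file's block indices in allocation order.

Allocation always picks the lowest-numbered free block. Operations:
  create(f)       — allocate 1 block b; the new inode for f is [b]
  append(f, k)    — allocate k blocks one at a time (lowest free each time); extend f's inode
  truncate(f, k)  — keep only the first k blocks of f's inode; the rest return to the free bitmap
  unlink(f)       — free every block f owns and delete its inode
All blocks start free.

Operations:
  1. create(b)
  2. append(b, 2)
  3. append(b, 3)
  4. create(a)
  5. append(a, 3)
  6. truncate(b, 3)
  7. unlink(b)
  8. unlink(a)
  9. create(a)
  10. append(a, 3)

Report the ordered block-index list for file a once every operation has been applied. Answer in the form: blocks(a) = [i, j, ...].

after create(b) → b:[0]  free=[F..............]
after append(b, 2) → b:[0, 1, 2]  free=[FFF............]
after append(b, 3) → b:[0, 1, 2, 3, 4, 5]  free=[FFFFFF.........]
after create(a) → a:[6], b:[0, 1, 2, 3, 4, 5]  free=[FFFFFFF........]
after append(a, 3) → a:[6, 7, 8, 9], b:[0, 1, 2, 3, 4, 5]  free=[FFFFFFFFFF.....]
after truncate(b, 3) → a:[6, 7, 8, 9], b:[0, 1, 2]  free=[FFF...FFFF.....]
after unlink(b) → a:[6, 7, 8, 9]  free=[......FFFF.....]
after unlink(a) →   free=[...............]
after create(a) → a:[0]  free=[F..............]
after append(a, 3) → a:[0, 1, 2, 3]  free=[FFFF...........]

blocks(a) = [0, 1, 2, 3]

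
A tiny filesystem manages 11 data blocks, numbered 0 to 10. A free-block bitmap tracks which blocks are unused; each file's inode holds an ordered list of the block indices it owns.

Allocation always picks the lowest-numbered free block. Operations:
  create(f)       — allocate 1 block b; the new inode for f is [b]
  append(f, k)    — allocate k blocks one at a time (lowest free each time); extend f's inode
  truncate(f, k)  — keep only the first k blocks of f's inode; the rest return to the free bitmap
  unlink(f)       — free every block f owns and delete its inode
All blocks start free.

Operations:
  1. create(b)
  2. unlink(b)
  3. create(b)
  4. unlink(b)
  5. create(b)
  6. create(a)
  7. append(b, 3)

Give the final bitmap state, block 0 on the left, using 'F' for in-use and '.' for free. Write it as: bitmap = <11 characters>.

bitmap = FFFFF......

[1] create(b) — b=0 (map F..........)
[2] unlink(b) —  (map ...........)
[3] create(b) — b=0 (map F..........)
[4] unlink(b) —  (map ...........)
[5] create(b) — b=0 (map F..........)
[6] create(a) — a=1 b=0 (map FF.........)
[7] append(b, 3) — a=1 b=0,2,3,4 (map FFFFF......)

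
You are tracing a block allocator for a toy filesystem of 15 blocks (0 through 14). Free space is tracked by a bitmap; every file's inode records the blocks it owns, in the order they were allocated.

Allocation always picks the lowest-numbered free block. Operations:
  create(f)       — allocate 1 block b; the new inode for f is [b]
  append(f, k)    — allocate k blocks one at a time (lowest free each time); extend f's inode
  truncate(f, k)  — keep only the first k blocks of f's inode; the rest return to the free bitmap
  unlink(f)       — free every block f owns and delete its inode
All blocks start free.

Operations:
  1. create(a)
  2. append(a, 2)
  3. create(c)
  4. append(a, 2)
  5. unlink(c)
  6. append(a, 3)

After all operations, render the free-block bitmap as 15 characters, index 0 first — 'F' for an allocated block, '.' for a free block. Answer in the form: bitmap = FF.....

bitmap = FFFFFFFF.......

  1. create(a)  ⇒  F..............  {a→[0]}
  2. append(a, 2)  ⇒  FFF............  {a→[0, 1, 2]}
  3. create(c)  ⇒  FFFF...........  {a→[0, 1, 2]; c→[3]}
  4. append(a, 2)  ⇒  FFFFFF.........  {a→[0, 1, 2, 4, 5]; c→[3]}
  5. unlink(c)  ⇒  FFF.FF.........  {a→[0, 1, 2, 4, 5]}
  6. append(a, 3)  ⇒  FFFFFFFF.......  {a→[0, 1, 2, 4, 5, 3, 6, 7]}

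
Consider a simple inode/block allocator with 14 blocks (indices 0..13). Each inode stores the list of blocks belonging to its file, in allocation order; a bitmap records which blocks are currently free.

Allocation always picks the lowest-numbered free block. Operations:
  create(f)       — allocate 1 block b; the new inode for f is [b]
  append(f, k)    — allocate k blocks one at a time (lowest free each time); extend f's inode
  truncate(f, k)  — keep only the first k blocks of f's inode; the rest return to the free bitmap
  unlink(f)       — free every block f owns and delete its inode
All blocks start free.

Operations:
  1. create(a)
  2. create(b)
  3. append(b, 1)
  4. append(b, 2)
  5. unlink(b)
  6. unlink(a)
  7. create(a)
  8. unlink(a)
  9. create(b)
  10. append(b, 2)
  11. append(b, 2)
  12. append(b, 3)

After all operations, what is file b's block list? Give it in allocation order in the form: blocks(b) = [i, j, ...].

[1] create(a) — a=0 (map F.............)
[2] create(b) — a=0 b=1 (map FF............)
[3] append(b, 1) — a=0 b=1,2 (map FFF...........)
[4] append(b, 2) — a=0 b=1,2,3,4 (map FFFFF.........)
[5] unlink(b) — a=0 (map F.............)
[6] unlink(a) —  (map ..............)
[7] create(a) — a=0 (map F.............)
[8] unlink(a) —  (map ..............)
[9] create(b) — b=0 (map F.............)
[10] append(b, 2) — b=0,1,2 (map FFF...........)
[11] append(b, 2) — b=0,1,2,3,4 (map FFFFF.........)
[12] append(b, 3) — b=0,1,2,3,4,5,6,7 (map FFFFFFFF......)

blocks(b) = [0, 1, 2, 3, 4, 5, 6, 7]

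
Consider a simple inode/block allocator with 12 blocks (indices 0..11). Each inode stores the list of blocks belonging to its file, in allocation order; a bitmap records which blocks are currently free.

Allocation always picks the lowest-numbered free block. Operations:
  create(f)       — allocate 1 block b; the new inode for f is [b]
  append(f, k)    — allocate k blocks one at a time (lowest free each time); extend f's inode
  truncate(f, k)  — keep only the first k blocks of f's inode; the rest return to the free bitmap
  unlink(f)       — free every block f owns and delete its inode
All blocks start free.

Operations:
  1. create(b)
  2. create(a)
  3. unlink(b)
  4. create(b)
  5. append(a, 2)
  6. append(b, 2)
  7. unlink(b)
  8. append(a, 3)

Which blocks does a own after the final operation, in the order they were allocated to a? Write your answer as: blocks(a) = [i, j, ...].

blocks(a) = [1, 2, 3, 0, 4, 5]

  1. create(b)  ⇒  F...........  {b→[0]}
  2. create(a)  ⇒  FF..........  {a→[1]; b→[0]}
  3. unlink(b)  ⇒  .F..........  {a→[1]}
  4. create(b)  ⇒  FF..........  {a→[1]; b→[0]}
  5. append(a, 2)  ⇒  FFFF........  {a→[1, 2, 3]; b→[0]}
  6. append(b, 2)  ⇒  FFFFFF......  {a→[1, 2, 3]; b→[0, 4, 5]}
  7. unlink(b)  ⇒  .FFF........  {a→[1, 2, 3]}
  8. append(a, 3)  ⇒  FFFFFF......  {a→[1, 2, 3, 0, 4, 5]}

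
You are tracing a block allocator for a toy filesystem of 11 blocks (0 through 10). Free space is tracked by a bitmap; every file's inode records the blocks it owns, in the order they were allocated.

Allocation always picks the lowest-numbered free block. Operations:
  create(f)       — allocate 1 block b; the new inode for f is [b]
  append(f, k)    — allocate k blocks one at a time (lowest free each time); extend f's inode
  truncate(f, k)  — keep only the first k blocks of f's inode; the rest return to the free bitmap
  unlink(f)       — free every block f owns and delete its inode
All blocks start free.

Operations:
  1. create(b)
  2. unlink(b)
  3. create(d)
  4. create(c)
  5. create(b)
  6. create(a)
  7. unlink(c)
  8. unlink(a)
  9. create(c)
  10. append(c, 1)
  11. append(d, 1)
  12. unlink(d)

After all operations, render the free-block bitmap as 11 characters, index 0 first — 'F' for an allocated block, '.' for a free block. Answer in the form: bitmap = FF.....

bitmap = .FFF.......

after create(b) → b:[0]  free=[F..........]
after unlink(b) →   free=[...........]
after create(d) → d:[0]  free=[F..........]
after create(c) → c:[1], d:[0]  free=[FF.........]
after create(b) → b:[2], c:[1], d:[0]  free=[FFF........]
after create(a) → a:[3], b:[2], c:[1], d:[0]  free=[FFFF.......]
after unlink(c) → a:[3], b:[2], d:[0]  free=[F.FF.......]
after unlink(a) → b:[2], d:[0]  free=[F.F........]
after create(c) → b:[2], c:[1], d:[0]  free=[FFF........]
after append(c, 1) → b:[2], c:[1, 3], d:[0]  free=[FFFF.......]
after append(d, 1) → b:[2], c:[1, 3], d:[0, 4]  free=[FFFFF......]
after unlink(d) → b:[2], c:[1, 3]  free=[.FFF.......]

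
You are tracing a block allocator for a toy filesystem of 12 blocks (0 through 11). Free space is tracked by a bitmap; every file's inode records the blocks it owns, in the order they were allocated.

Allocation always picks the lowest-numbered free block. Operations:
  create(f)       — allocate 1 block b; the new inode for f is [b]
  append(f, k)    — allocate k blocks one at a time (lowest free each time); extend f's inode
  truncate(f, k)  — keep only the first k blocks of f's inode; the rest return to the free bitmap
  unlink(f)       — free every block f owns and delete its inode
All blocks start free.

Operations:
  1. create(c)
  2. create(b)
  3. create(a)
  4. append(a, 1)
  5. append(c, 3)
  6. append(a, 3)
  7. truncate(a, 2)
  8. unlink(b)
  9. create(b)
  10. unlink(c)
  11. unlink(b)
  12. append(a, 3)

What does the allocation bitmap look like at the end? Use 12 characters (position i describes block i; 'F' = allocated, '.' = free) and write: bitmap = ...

after create(c) → c:[0]  free=[F...........]
after create(b) → b:[1], c:[0]  free=[FF..........]
after create(a) → a:[2], b:[1], c:[0]  free=[FFF.........]
after append(a, 1) → a:[2, 3], b:[1], c:[0]  free=[FFFF........]
after append(c, 3) → a:[2, 3], b:[1], c:[0, 4, 5, 6]  free=[FFFFFFF.....]
after append(a, 3) → a:[2, 3, 7, 8, 9], b:[1], c:[0, 4, 5, 6]  free=[FFFFFFFFFF..]
after truncate(a, 2) → a:[2, 3], b:[1], c:[0, 4, 5, 6]  free=[FFFFFFF.....]
after unlink(b) → a:[2, 3], c:[0, 4, 5, 6]  free=[F.FFFFF.....]
after create(b) → a:[2, 3], b:[1], c:[0, 4, 5, 6]  free=[FFFFFFF.....]
after unlink(c) → a:[2, 3], b:[1]  free=[.FFF........]
after unlink(b) → a:[2, 3]  free=[..FF........]
after append(a, 3) → a:[2, 3, 0, 1, 4]  free=[FFFFF.......]

bitmap = FFFFF.......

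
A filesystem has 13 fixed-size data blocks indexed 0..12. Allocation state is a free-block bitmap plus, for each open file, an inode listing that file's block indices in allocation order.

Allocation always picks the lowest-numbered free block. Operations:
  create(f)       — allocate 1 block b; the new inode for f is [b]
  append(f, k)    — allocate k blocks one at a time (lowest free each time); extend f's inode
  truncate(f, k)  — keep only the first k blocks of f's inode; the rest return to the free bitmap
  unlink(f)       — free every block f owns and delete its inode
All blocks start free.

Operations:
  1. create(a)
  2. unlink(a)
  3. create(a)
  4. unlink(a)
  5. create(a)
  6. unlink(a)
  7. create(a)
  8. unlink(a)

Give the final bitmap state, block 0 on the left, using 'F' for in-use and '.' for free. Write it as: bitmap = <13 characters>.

after create(a) → a:[0]  free=[F............]
after unlink(a) →   free=[.............]
after create(a) → a:[0]  free=[F............]
after unlink(a) →   free=[.............]
after create(a) → a:[0]  free=[F............]
after unlink(a) →   free=[.............]
after create(a) → a:[0]  free=[F............]
after unlink(a) →   free=[.............]

bitmap = .............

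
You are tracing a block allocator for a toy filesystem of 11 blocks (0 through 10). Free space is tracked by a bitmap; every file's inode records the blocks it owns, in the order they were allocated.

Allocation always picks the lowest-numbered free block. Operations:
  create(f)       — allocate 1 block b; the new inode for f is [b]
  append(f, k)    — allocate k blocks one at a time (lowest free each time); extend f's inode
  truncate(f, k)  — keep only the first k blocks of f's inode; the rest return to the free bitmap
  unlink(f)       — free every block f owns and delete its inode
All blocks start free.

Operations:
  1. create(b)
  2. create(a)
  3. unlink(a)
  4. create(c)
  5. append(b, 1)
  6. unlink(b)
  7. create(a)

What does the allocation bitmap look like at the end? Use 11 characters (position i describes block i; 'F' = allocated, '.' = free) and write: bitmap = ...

bitmap = FF.........

after create(b) → b:[0]  free=[F..........]
after create(a) → a:[1], b:[0]  free=[FF.........]
after unlink(a) → b:[0]  free=[F..........]
after create(c) → b:[0], c:[1]  free=[FF.........]
after append(b, 1) → b:[0, 2], c:[1]  free=[FFF........]
after unlink(b) → c:[1]  free=[.F.........]
after create(a) → a:[0], c:[1]  free=[FF.........]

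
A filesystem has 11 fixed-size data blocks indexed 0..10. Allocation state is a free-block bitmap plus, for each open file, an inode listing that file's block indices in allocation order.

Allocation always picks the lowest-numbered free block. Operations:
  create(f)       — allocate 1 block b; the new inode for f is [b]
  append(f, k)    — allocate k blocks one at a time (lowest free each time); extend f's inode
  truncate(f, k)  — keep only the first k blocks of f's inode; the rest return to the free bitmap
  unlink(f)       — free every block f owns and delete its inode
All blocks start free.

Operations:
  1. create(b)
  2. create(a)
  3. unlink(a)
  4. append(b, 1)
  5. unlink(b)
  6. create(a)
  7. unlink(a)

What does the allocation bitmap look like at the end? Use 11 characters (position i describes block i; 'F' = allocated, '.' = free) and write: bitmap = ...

bitmap = ...........

[1] create(b) — b=0 (map F..........)
[2] create(a) — a=1 b=0 (map FF.........)
[3] unlink(a) — b=0 (map F..........)
[4] append(b, 1) — b=0,1 (map FF.........)
[5] unlink(b) —  (map ...........)
[6] create(a) — a=0 (map F..........)
[7] unlink(a) —  (map ...........)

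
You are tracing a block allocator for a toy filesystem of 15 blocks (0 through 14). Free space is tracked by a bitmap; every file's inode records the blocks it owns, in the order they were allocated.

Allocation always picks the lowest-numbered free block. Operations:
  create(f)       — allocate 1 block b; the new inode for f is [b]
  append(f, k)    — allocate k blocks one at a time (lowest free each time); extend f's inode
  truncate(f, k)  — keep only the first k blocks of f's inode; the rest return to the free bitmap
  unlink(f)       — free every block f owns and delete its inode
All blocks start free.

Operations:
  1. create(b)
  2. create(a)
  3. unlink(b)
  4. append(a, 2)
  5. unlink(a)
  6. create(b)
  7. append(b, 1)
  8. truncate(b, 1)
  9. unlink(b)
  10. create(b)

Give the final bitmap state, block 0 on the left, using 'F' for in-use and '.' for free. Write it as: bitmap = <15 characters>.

after create(b) → b:[0]  free=[F..............]
after create(a) → a:[1], b:[0]  free=[FF.............]
after unlink(b) → a:[1]  free=[.F.............]
after append(a, 2) → a:[1, 0, 2]  free=[FFF............]
after unlink(a) →   free=[...............]
after create(b) → b:[0]  free=[F..............]
after append(b, 1) → b:[0, 1]  free=[FF.............]
after truncate(b, 1) → b:[0]  free=[F..............]
after unlink(b) →   free=[...............]
after create(b) → b:[0]  free=[F..............]

bitmap = F..............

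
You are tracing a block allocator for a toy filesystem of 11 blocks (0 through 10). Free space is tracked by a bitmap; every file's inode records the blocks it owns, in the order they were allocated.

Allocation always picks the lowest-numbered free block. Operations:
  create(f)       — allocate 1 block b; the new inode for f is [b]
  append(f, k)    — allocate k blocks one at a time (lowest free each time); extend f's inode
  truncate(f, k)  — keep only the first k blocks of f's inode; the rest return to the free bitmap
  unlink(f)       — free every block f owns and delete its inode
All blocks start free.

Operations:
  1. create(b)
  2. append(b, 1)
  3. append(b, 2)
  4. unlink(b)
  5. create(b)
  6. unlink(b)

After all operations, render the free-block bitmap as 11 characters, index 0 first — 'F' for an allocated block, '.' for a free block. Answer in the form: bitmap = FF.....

bitmap = ...........

[1] create(b) — b=0 (map F..........)
[2] append(b, 1) — b=0,1 (map FF.........)
[3] append(b, 2) — b=0,1,2,3 (map FFFF.......)
[4] unlink(b) —  (map ...........)
[5] create(b) — b=0 (map F..........)
[6] unlink(b) —  (map ...........)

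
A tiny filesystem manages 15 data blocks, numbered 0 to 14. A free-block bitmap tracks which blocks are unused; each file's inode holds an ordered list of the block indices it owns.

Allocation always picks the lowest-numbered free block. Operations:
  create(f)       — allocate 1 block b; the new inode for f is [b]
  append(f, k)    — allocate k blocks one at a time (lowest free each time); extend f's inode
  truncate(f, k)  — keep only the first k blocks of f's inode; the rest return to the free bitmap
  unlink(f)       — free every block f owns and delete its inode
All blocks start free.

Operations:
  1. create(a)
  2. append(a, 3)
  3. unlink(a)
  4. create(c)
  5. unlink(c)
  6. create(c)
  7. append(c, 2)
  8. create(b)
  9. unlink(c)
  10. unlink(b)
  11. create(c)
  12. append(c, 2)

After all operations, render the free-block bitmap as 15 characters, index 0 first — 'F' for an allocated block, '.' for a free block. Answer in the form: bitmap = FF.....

after create(a) → a:[0]  free=[F..............]
after append(a, 3) → a:[0, 1, 2, 3]  free=[FFFF...........]
after unlink(a) →   free=[...............]
after create(c) → c:[0]  free=[F..............]
after unlink(c) →   free=[...............]
after create(c) → c:[0]  free=[F..............]
after append(c, 2) → c:[0, 1, 2]  free=[FFF............]
after create(b) → b:[3], c:[0, 1, 2]  free=[FFFF...........]
after unlink(c) → b:[3]  free=[...F...........]
after unlink(b) →   free=[...............]
after create(c) → c:[0]  free=[F..............]
after append(c, 2) → c:[0, 1, 2]  free=[FFF............]

bitmap = FFF............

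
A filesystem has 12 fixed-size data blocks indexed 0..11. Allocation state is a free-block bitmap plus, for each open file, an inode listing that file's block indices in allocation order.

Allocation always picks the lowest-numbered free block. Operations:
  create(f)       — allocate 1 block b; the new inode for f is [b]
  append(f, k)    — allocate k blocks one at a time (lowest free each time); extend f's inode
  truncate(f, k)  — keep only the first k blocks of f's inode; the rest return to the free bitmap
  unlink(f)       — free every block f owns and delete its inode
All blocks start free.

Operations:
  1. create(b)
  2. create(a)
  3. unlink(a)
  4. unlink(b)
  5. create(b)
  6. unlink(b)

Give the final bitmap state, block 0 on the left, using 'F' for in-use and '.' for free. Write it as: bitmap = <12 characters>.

  1. create(b)  ⇒  F...........  {b→[0]}
  2. create(a)  ⇒  FF..........  {a→[1]; b→[0]}
  3. unlink(a)  ⇒  F...........  {b→[0]}
  4. unlink(b)  ⇒  ............  {}
  5. create(b)  ⇒  F...........  {b→[0]}
  6. unlink(b)  ⇒  ............  {}

bitmap = ............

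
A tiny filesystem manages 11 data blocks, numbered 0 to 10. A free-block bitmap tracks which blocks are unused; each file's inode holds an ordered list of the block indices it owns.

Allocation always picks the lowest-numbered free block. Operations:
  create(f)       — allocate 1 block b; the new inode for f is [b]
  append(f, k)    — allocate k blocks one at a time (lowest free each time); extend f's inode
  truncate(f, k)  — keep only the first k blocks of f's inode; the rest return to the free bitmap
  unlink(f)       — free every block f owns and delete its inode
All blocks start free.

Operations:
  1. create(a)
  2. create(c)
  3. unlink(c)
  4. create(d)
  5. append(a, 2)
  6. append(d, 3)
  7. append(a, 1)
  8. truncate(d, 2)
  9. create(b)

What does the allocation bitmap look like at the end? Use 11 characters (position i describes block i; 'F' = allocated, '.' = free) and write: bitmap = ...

[1] create(a) — a=0 (map F..........)
[2] create(c) — a=0 c=1 (map FF.........)
[3] unlink(c) — a=0 (map F..........)
[4] create(d) — a=0 d=1 (map FF.........)
[5] append(a, 2) — a=0,2,3 d=1 (map FFFF.......)
[6] append(d, 3) — a=0,2,3 d=1,4,5,6 (map FFFFFFF....)
[7] append(a, 1) — a=0,2,3,7 d=1,4,5,6 (map FFFFFFFF...)
[8] truncate(d, 2) — a=0,2,3,7 d=1,4 (map FFFFF..F...)
[9] create(b) — a=0,2,3,7 b=5 d=1,4 (map FFFFFF.F...)

bitmap = FFFFFF.F...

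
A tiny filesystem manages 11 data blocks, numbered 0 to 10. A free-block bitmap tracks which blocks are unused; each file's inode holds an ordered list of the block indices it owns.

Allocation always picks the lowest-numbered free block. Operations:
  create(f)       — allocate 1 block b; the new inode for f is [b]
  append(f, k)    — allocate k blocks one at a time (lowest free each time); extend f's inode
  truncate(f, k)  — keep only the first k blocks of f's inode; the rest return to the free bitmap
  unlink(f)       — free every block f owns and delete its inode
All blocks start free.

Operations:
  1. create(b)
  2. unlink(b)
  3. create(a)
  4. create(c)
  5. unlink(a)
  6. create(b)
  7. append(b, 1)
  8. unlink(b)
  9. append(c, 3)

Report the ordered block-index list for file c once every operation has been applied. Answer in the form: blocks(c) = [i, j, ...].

blocks(c) = [1, 0, 2, 3]

[1] create(b) — b=0 (map F..........)
[2] unlink(b) —  (map ...........)
[3] create(a) — a=0 (map F..........)
[4] create(c) — a=0 c=1 (map FF.........)
[5] unlink(a) — c=1 (map .F.........)
[6] create(b) — b=0 c=1 (map FF.........)
[7] append(b, 1) — b=0,2 c=1 (map FFF........)
[8] unlink(b) — c=1 (map .F.........)
[9] append(c, 3) — c=1,0,2,3 (map FFFF.......)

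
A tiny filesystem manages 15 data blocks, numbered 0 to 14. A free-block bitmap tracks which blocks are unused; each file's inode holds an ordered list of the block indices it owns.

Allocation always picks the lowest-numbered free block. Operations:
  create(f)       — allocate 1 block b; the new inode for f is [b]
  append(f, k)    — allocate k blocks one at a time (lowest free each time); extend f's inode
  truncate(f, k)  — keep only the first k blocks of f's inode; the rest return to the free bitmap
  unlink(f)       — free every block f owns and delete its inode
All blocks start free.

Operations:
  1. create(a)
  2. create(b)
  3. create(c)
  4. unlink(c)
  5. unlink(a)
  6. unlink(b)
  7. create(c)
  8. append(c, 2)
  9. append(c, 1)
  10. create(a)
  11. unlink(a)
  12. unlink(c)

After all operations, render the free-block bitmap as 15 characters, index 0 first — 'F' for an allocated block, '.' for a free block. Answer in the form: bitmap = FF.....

bitmap = ...............

create(a): bitmap=F.............. | a=[0]
create(b): bitmap=FF............. | a=[0] b=[1]
create(c): bitmap=FFF............ | a=[0] b=[1] c=[2]
unlink(c): bitmap=FF............. | a=[0] b=[1]
unlink(a): bitmap=.F............. | b=[1]
unlink(b): bitmap=............... | 
create(c): bitmap=F.............. | c=[0]
append(c, 2): bitmap=FFF............ | c=[0, 1, 2]
append(c, 1): bitmap=FFFF........... | c=[0, 1, 2, 3]
create(a): bitmap=FFFFF.......... | a=[4] c=[0, 1, 2, 3]
unlink(a): bitmap=FFFF........... | c=[0, 1, 2, 3]
unlink(c): bitmap=............... | 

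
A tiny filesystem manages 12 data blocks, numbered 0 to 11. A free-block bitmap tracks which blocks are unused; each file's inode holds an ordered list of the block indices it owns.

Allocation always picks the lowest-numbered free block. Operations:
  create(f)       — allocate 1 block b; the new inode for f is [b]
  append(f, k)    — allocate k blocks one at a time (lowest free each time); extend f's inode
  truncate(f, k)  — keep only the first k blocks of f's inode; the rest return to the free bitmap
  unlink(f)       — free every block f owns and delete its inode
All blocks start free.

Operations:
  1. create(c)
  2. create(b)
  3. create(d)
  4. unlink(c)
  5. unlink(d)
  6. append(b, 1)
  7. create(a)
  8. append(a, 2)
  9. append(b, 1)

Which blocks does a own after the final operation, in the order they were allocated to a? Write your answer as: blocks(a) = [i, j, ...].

blocks(a) = [2, 3, 4]

after create(c) → c:[0]  free=[F...........]
after create(b) → b:[1], c:[0]  free=[FF..........]
after create(d) → b:[1], c:[0], d:[2]  free=[FFF.........]
after unlink(c) → b:[1], d:[2]  free=[.FF.........]
after unlink(d) → b:[1]  free=[.F..........]
after append(b, 1) → b:[1, 0]  free=[FF..........]
after create(a) → a:[2], b:[1, 0]  free=[FFF.........]
after append(a, 2) → a:[2, 3, 4], b:[1, 0]  free=[FFFFF.......]
after append(b, 1) → a:[2, 3, 4], b:[1, 0, 5]  free=[FFFFFF......]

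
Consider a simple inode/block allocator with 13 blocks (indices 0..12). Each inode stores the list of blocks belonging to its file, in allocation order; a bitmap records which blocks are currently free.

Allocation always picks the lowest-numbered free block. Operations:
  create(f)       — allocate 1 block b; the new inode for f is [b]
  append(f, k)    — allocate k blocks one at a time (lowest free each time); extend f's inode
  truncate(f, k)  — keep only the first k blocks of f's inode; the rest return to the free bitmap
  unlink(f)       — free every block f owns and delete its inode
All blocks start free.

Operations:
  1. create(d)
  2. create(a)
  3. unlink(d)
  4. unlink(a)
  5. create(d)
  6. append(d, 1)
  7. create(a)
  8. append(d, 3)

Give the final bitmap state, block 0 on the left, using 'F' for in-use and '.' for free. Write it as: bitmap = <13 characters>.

[1] create(d) — d=0 (map F............)
[2] create(a) — a=1 d=0 (map FF...........)
[3] unlink(d) — a=1 (map .F...........)
[4] unlink(a) —  (map .............)
[5] create(d) — d=0 (map F............)
[6] append(d, 1) — d=0,1 (map FF...........)
[7] create(a) — a=2 d=0,1 (map FFF..........)
[8] append(d, 3) — a=2 d=0,1,3,4,5 (map FFFFFF.......)

bitmap = FFFFFF.......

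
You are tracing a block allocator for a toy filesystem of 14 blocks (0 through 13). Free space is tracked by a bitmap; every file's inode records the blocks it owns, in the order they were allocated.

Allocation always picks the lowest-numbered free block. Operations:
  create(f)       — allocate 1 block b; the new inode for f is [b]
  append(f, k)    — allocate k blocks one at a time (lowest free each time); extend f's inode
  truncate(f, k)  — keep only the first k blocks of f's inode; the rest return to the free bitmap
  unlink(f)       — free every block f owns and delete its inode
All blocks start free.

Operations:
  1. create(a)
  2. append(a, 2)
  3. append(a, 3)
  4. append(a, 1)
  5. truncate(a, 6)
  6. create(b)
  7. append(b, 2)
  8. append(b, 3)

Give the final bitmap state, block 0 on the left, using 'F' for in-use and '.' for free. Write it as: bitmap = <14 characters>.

bitmap = FFFFFFFFFFFF..

[1] create(a) — a=0 (map F.............)
[2] append(a, 2) — a=0,1,2 (map FFF...........)
[3] append(a, 3) — a=0,1,2,3,4,5 (map FFFFFF........)
[4] append(a, 1) — a=0,1,2,3,4,5,6 (map FFFFFFF.......)
[5] truncate(a, 6) — a=0,1,2,3,4,5 (map FFFFFF........)
[6] create(b) — a=0,1,2,3,4,5 b=6 (map FFFFFFF.......)
[7] append(b, 2) — a=0,1,2,3,4,5 b=6,7,8 (map FFFFFFFFF.....)
[8] append(b, 3) — a=0,1,2,3,4,5 b=6,7,8,9,10,11 (map FFFFFFFFFFFF..)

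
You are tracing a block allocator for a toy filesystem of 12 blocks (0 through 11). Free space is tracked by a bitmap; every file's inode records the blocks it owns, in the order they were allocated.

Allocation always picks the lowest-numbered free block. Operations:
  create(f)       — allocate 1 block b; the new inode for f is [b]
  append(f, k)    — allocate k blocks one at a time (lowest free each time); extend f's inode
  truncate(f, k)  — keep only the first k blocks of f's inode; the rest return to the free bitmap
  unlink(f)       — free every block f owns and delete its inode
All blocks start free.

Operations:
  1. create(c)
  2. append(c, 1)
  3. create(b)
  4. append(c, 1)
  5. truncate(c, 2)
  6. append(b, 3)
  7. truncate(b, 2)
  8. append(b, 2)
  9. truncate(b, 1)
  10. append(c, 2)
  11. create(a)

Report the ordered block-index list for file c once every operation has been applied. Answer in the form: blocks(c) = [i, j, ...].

blocks(c) = [0, 1, 3, 4]

[1] create(c) — c=0 (map F...........)
[2] append(c, 1) — c=0,1 (map FF..........)
[3] create(b) — b=2 c=0,1 (map FFF.........)
[4] append(c, 1) — b=2 c=0,1,3 (map FFFF........)
[5] truncate(c, 2) — b=2 c=0,1 (map FFF.........)
[6] append(b, 3) — b=2,3,4,5 c=0,1 (map FFFFFF......)
[7] truncate(b, 2) — b=2,3 c=0,1 (map FFFF........)
[8] append(b, 2) — b=2,3,4,5 c=0,1 (map FFFFFF......)
[9] truncate(b, 1) — b=2 c=0,1 (map FFF.........)
[10] append(c, 2) — b=2 c=0,1,3,4 (map FFFFF.......)
[11] create(a) — a=5 b=2 c=0,1,3,4 (map FFFFFF......)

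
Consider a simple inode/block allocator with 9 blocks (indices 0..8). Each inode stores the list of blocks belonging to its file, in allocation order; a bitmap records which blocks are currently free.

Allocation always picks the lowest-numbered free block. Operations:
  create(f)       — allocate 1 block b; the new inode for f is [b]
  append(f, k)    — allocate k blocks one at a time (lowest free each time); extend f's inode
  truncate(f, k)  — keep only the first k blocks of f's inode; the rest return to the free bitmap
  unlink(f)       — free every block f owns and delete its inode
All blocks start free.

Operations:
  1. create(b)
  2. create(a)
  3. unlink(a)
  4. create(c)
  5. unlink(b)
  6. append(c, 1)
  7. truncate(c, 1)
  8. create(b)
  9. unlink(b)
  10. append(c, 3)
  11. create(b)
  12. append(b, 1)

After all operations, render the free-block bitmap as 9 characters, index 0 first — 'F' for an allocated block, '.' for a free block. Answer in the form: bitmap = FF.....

[1] create(b) — b=0 (map F........)
[2] create(a) — a=1 b=0 (map FF.......)
[3] unlink(a) — b=0 (map F........)
[4] create(c) — b=0 c=1 (map FF.......)
[5] unlink(b) — c=1 (map .F.......)
[6] append(c, 1) — c=1,0 (map FF.......)
[7] truncate(c, 1) — c=1 (map .F.......)
[8] create(b) — b=0 c=1 (map FF.......)
[9] unlink(b) — c=1 (map .F.......)
[10] append(c, 3) — c=1,0,2,3 (map FFFF.....)
[11] create(b) — b=4 c=1,0,2,3 (map FFFFF....)
[12] append(b, 1) — b=4,5 c=1,0,2,3 (map FFFFFF...)

bitmap = FFFFFF...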